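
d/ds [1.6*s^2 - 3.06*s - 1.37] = 3.2*s - 3.06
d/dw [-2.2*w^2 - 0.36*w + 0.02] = -4.4*w - 0.36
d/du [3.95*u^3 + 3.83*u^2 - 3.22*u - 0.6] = 11.85*u^2 + 7.66*u - 3.22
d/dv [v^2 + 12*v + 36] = 2*v + 12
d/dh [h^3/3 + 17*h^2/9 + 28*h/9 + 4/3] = h^2 + 34*h/9 + 28/9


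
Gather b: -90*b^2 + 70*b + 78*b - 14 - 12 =-90*b^2 + 148*b - 26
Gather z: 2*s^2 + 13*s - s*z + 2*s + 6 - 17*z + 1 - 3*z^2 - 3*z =2*s^2 + 15*s - 3*z^2 + z*(-s - 20) + 7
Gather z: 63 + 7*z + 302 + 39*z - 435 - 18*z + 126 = 28*z + 56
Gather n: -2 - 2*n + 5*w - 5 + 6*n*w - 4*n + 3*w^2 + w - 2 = n*(6*w - 6) + 3*w^2 + 6*w - 9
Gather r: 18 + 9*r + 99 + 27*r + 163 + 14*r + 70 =50*r + 350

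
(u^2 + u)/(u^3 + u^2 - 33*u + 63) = u*(u + 1)/(u^3 + u^2 - 33*u + 63)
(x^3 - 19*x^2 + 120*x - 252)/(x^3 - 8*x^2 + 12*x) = (x^2 - 13*x + 42)/(x*(x - 2))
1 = 1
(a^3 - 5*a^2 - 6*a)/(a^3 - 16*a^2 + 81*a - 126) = a*(a + 1)/(a^2 - 10*a + 21)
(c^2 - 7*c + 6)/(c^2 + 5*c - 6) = (c - 6)/(c + 6)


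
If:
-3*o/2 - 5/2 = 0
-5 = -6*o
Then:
No Solution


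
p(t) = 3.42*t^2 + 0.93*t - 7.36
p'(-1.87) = -11.86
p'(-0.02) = 0.79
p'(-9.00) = -60.63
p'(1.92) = 14.06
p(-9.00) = 261.29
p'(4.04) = 28.56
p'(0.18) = 2.16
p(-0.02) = -7.38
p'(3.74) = 26.51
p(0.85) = -4.10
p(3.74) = 43.96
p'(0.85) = 6.74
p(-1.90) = 3.22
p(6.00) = 121.34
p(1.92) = 7.03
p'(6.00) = 41.97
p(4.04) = 52.22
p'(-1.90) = -12.07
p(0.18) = -7.08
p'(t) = 6.84*t + 0.93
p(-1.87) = 2.86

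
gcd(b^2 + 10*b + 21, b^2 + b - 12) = 1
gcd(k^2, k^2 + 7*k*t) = k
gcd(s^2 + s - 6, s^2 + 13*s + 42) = 1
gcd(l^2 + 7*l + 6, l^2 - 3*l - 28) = 1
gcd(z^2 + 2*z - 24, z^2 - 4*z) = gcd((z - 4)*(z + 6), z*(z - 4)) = z - 4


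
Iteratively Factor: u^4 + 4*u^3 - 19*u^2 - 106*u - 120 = (u + 3)*(u^3 + u^2 - 22*u - 40) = (u + 2)*(u + 3)*(u^2 - u - 20) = (u - 5)*(u + 2)*(u + 3)*(u + 4)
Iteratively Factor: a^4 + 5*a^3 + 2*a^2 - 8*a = (a + 4)*(a^3 + a^2 - 2*a) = (a + 2)*(a + 4)*(a^2 - a) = (a - 1)*(a + 2)*(a + 4)*(a)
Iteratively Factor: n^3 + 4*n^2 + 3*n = (n + 3)*(n^2 + n) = (n + 1)*(n + 3)*(n)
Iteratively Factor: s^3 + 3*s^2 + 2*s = (s + 2)*(s^2 + s) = s*(s + 2)*(s + 1)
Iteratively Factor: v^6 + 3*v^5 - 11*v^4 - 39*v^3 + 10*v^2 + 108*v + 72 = (v + 1)*(v^5 + 2*v^4 - 13*v^3 - 26*v^2 + 36*v + 72) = (v - 2)*(v + 1)*(v^4 + 4*v^3 - 5*v^2 - 36*v - 36) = (v - 3)*(v - 2)*(v + 1)*(v^3 + 7*v^2 + 16*v + 12) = (v - 3)*(v - 2)*(v + 1)*(v + 2)*(v^2 + 5*v + 6) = (v - 3)*(v - 2)*(v + 1)*(v + 2)*(v + 3)*(v + 2)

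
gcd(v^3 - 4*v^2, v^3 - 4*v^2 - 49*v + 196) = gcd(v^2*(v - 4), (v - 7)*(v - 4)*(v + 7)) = v - 4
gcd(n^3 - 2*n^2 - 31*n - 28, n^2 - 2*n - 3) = n + 1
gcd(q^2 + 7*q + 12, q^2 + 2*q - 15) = 1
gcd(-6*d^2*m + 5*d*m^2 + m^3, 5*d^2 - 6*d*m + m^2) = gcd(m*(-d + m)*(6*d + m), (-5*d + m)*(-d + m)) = d - m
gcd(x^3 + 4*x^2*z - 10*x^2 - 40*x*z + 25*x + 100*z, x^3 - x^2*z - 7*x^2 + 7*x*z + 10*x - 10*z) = x - 5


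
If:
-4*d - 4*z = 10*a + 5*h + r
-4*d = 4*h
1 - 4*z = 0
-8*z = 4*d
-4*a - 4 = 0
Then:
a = -1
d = -1/2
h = 1/2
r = 17/2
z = 1/4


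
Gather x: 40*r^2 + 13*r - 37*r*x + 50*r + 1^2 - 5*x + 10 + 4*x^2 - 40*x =40*r^2 + 63*r + 4*x^2 + x*(-37*r - 45) + 11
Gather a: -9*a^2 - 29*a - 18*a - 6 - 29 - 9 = -9*a^2 - 47*a - 44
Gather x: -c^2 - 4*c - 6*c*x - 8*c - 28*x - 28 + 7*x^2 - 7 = -c^2 - 12*c + 7*x^2 + x*(-6*c - 28) - 35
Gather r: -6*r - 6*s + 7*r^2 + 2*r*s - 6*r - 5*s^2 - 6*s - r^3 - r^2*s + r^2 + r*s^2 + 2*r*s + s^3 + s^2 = -r^3 + r^2*(8 - s) + r*(s^2 + 4*s - 12) + s^3 - 4*s^2 - 12*s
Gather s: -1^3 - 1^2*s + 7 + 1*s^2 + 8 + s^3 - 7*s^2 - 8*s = s^3 - 6*s^2 - 9*s + 14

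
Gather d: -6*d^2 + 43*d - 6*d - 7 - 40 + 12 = -6*d^2 + 37*d - 35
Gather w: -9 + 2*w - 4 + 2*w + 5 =4*w - 8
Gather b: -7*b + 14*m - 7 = -7*b + 14*m - 7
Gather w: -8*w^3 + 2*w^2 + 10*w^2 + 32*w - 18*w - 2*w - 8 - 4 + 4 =-8*w^3 + 12*w^2 + 12*w - 8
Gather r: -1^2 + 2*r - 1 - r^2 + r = -r^2 + 3*r - 2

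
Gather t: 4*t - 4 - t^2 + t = -t^2 + 5*t - 4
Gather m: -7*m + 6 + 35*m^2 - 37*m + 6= 35*m^2 - 44*m + 12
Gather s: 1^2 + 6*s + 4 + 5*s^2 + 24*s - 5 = 5*s^2 + 30*s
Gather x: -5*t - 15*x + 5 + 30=-5*t - 15*x + 35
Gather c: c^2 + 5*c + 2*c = c^2 + 7*c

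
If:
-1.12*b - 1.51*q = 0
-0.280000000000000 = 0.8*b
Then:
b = -0.35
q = 0.26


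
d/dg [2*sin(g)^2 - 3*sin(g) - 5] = (4*sin(g) - 3)*cos(g)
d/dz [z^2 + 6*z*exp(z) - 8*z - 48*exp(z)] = 6*z*exp(z) + 2*z - 42*exp(z) - 8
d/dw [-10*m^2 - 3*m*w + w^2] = -3*m + 2*w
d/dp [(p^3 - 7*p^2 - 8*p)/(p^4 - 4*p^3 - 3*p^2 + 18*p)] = (-p^3 + 11*p^2 + 26*p + 50)/(p^5 - 5*p^4 - 5*p^3 + 45*p^2 - 108)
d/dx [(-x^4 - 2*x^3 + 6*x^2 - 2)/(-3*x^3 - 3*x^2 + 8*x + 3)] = (3*x^6 + 6*x^5 - 44*x^3 + 12*x^2 + 24*x + 16)/(9*x^6 + 18*x^5 - 39*x^4 - 66*x^3 + 46*x^2 + 48*x + 9)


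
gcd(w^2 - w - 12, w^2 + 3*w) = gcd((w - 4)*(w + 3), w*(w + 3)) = w + 3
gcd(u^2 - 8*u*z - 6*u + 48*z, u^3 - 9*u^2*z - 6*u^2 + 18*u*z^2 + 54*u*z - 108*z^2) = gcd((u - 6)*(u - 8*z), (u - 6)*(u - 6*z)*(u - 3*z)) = u - 6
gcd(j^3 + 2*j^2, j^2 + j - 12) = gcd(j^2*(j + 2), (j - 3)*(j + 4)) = 1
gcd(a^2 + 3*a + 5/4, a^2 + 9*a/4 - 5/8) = a + 5/2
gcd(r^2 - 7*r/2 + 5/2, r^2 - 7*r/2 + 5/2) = r^2 - 7*r/2 + 5/2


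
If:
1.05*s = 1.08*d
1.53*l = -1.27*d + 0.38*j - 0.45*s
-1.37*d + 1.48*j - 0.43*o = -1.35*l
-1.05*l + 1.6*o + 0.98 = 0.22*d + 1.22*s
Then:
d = 0.972222222222222*s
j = 1.65773778732774*s - 0.150913214754685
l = -0.689399910482145*s - 0.037481713468484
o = 0.443761864301648*s - 0.637097374463693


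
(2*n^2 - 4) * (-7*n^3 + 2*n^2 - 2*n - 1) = -14*n^5 + 4*n^4 + 24*n^3 - 10*n^2 + 8*n + 4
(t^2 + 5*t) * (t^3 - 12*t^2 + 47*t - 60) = t^5 - 7*t^4 - 13*t^3 + 175*t^2 - 300*t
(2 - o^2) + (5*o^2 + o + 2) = 4*o^2 + o + 4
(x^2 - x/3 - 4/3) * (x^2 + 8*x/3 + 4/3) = x^4 + 7*x^3/3 - 8*x^2/9 - 4*x - 16/9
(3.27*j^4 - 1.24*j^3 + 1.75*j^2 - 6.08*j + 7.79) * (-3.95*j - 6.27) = -12.9165*j^5 - 15.6049*j^4 + 0.862299999999999*j^3 + 13.0435*j^2 + 7.3511*j - 48.8433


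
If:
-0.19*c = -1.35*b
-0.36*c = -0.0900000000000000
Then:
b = 0.04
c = 0.25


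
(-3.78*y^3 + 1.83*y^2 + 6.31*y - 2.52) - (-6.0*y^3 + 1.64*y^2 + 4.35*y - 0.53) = 2.22*y^3 + 0.19*y^2 + 1.96*y - 1.99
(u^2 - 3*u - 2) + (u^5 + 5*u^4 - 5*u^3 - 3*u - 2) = u^5 + 5*u^4 - 5*u^3 + u^2 - 6*u - 4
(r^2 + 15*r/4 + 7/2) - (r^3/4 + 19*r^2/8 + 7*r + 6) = -r^3/4 - 11*r^2/8 - 13*r/4 - 5/2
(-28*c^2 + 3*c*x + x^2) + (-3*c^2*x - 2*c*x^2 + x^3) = -3*c^2*x - 28*c^2 - 2*c*x^2 + 3*c*x + x^3 + x^2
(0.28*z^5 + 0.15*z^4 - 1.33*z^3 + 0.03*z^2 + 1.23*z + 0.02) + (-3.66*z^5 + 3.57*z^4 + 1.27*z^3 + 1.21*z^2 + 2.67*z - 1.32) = -3.38*z^5 + 3.72*z^4 - 0.0600000000000001*z^3 + 1.24*z^2 + 3.9*z - 1.3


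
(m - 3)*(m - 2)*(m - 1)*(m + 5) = m^4 - m^3 - 19*m^2 + 49*m - 30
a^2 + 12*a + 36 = (a + 6)^2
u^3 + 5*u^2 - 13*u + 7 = (u - 1)^2*(u + 7)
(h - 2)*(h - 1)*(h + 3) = h^3 - 7*h + 6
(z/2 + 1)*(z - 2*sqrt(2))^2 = z^3/2 - 2*sqrt(2)*z^2 + z^2 - 4*sqrt(2)*z + 4*z + 8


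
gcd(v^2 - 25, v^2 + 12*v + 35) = v + 5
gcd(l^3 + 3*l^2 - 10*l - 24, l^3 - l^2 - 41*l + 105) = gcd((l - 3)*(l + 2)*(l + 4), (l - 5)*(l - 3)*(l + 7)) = l - 3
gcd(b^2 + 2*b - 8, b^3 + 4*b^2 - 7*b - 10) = b - 2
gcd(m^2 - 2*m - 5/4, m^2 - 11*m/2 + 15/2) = m - 5/2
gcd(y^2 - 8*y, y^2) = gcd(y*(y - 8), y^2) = y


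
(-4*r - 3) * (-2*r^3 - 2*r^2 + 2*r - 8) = 8*r^4 + 14*r^3 - 2*r^2 + 26*r + 24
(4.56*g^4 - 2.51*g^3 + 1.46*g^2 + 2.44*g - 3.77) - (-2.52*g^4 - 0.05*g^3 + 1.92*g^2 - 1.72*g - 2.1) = 7.08*g^4 - 2.46*g^3 - 0.46*g^2 + 4.16*g - 1.67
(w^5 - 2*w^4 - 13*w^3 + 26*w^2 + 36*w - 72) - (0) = w^5 - 2*w^4 - 13*w^3 + 26*w^2 + 36*w - 72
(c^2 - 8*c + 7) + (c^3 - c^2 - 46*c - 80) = c^3 - 54*c - 73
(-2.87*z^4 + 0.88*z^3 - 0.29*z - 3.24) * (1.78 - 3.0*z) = 8.61*z^5 - 7.7486*z^4 + 1.5664*z^3 + 0.87*z^2 + 9.2038*z - 5.7672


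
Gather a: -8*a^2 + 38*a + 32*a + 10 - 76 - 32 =-8*a^2 + 70*a - 98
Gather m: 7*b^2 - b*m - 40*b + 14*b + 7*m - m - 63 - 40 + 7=7*b^2 - 26*b + m*(6 - b) - 96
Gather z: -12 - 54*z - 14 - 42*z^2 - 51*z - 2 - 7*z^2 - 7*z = -49*z^2 - 112*z - 28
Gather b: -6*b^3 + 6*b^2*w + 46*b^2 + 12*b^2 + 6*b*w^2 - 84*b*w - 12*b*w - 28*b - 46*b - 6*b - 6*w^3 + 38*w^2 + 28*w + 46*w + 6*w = -6*b^3 + b^2*(6*w + 58) + b*(6*w^2 - 96*w - 80) - 6*w^3 + 38*w^2 + 80*w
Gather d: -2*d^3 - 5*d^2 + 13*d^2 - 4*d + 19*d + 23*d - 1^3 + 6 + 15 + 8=-2*d^3 + 8*d^2 + 38*d + 28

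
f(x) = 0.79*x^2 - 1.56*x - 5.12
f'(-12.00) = -20.52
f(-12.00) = 127.36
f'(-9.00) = -15.78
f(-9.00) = 72.91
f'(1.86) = 1.38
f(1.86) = -5.29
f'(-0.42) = -2.22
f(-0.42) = -4.33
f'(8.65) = 12.11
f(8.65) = 40.50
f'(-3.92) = -7.75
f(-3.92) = 13.13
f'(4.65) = 5.79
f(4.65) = 4.71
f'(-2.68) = -5.79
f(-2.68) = 4.73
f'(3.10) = 3.34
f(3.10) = -2.36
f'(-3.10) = -6.46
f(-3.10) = 7.31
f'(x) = 1.58*x - 1.56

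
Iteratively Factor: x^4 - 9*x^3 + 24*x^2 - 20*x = (x - 5)*(x^3 - 4*x^2 + 4*x) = (x - 5)*(x - 2)*(x^2 - 2*x) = x*(x - 5)*(x - 2)*(x - 2)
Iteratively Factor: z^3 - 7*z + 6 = (z + 3)*(z^2 - 3*z + 2) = (z - 2)*(z + 3)*(z - 1)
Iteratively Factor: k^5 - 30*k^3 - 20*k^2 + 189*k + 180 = (k + 4)*(k^4 - 4*k^3 - 14*k^2 + 36*k + 45) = (k + 3)*(k + 4)*(k^3 - 7*k^2 + 7*k + 15) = (k + 1)*(k + 3)*(k + 4)*(k^2 - 8*k + 15) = (k - 3)*(k + 1)*(k + 3)*(k + 4)*(k - 5)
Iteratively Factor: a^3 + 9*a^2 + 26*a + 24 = (a + 4)*(a^2 + 5*a + 6) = (a + 2)*(a + 4)*(a + 3)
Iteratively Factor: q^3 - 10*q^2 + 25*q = (q)*(q^2 - 10*q + 25) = q*(q - 5)*(q - 5)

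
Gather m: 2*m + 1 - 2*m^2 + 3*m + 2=-2*m^2 + 5*m + 3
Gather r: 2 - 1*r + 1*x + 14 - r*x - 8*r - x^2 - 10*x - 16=r*(-x - 9) - x^2 - 9*x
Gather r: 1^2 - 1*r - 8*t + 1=-r - 8*t + 2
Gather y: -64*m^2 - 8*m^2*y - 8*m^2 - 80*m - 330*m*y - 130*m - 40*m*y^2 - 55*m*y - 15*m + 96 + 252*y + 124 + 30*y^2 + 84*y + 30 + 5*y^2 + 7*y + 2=-72*m^2 - 225*m + y^2*(35 - 40*m) + y*(-8*m^2 - 385*m + 343) + 252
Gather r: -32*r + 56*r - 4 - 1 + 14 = 24*r + 9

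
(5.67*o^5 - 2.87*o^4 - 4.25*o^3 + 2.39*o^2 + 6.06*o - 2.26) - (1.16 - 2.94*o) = 5.67*o^5 - 2.87*o^4 - 4.25*o^3 + 2.39*o^2 + 9.0*o - 3.42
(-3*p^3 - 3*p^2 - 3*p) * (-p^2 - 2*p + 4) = 3*p^5 + 9*p^4 - 3*p^3 - 6*p^2 - 12*p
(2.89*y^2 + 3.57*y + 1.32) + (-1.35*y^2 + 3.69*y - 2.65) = 1.54*y^2 + 7.26*y - 1.33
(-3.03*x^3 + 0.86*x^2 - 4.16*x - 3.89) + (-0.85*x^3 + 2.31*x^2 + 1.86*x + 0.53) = -3.88*x^3 + 3.17*x^2 - 2.3*x - 3.36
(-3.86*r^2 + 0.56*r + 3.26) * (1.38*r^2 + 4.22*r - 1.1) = -5.3268*r^4 - 15.5164*r^3 + 11.108*r^2 + 13.1412*r - 3.586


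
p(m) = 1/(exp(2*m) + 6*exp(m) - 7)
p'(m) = (-2*exp(2*m) - 6*exp(m))/(exp(2*m) + 6*exp(m) - 7)^2 = 2*(-exp(m) - 3)*exp(m)/(exp(2*m) + 6*exp(m) - 7)^2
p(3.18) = 0.00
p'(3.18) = -0.00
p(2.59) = 0.00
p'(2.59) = -0.01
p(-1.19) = -0.20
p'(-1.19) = -0.08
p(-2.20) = -0.16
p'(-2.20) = -0.02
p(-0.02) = -6.33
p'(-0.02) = -312.49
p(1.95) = 0.01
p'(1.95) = -0.02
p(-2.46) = -0.15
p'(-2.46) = -0.01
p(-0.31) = -0.49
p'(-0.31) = -1.29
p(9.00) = 0.00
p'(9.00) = 0.00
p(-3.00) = -0.15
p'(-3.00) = -0.00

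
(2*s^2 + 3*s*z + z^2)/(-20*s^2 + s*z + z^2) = (2*s^2 + 3*s*z + z^2)/(-20*s^2 + s*z + z^2)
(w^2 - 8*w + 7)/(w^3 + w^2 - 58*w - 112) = (w^2 - 8*w + 7)/(w^3 + w^2 - 58*w - 112)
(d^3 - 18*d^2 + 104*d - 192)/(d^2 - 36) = (d^2 - 12*d + 32)/(d + 6)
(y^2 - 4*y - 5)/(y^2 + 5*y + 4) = (y - 5)/(y + 4)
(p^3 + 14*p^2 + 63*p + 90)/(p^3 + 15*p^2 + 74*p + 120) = (p + 3)/(p + 4)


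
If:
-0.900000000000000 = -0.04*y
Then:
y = 22.50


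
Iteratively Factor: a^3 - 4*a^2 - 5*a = (a)*(a^2 - 4*a - 5) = a*(a - 5)*(a + 1)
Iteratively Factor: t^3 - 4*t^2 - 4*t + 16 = (t + 2)*(t^2 - 6*t + 8) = (t - 2)*(t + 2)*(t - 4)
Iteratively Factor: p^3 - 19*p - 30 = (p + 2)*(p^2 - 2*p - 15) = (p - 5)*(p + 2)*(p + 3)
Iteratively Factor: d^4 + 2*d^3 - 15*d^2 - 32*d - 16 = (d - 4)*(d^3 + 6*d^2 + 9*d + 4) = (d - 4)*(d + 1)*(d^2 + 5*d + 4) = (d - 4)*(d + 1)*(d + 4)*(d + 1)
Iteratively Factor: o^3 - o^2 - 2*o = (o + 1)*(o^2 - 2*o) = o*(o + 1)*(o - 2)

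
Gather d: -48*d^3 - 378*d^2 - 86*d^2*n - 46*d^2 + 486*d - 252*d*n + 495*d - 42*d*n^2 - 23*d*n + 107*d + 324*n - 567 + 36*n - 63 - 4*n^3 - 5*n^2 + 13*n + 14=-48*d^3 + d^2*(-86*n - 424) + d*(-42*n^2 - 275*n + 1088) - 4*n^3 - 5*n^2 + 373*n - 616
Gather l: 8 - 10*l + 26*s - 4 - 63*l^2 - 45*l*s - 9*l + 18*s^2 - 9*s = -63*l^2 + l*(-45*s - 19) + 18*s^2 + 17*s + 4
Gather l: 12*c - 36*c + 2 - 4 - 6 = -24*c - 8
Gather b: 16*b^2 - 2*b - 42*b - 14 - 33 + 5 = 16*b^2 - 44*b - 42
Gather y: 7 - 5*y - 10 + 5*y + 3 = 0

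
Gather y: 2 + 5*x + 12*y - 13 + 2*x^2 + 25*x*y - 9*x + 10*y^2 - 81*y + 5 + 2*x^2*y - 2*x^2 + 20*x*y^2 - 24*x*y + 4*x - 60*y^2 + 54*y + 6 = y^2*(20*x - 50) + y*(2*x^2 + x - 15)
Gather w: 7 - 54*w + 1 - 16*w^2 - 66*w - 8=-16*w^2 - 120*w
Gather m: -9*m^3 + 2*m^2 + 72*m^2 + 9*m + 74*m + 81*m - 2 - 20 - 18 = -9*m^3 + 74*m^2 + 164*m - 40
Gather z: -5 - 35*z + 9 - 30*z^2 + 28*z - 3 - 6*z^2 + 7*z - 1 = -36*z^2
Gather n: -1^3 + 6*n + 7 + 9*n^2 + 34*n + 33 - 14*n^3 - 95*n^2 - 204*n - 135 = -14*n^3 - 86*n^2 - 164*n - 96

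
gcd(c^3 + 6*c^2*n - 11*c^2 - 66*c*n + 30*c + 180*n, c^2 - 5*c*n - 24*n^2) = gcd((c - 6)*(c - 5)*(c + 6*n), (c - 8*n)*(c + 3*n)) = 1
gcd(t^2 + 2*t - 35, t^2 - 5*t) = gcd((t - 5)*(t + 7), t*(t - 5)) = t - 5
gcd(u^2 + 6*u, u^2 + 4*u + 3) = 1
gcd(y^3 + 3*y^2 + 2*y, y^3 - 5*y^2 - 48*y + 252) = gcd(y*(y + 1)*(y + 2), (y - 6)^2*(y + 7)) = 1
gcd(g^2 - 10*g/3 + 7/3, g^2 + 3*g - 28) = 1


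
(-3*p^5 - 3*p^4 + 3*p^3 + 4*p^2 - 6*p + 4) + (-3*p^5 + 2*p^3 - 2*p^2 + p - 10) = -6*p^5 - 3*p^4 + 5*p^3 + 2*p^2 - 5*p - 6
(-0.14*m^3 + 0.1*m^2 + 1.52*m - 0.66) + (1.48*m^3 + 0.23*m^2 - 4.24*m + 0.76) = 1.34*m^3 + 0.33*m^2 - 2.72*m + 0.1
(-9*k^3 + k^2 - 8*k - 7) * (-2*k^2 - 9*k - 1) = 18*k^5 + 79*k^4 + 16*k^3 + 85*k^2 + 71*k + 7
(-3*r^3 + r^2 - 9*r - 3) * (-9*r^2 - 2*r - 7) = 27*r^5 - 3*r^4 + 100*r^3 + 38*r^2 + 69*r + 21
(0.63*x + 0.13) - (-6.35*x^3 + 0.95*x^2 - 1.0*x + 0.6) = 6.35*x^3 - 0.95*x^2 + 1.63*x - 0.47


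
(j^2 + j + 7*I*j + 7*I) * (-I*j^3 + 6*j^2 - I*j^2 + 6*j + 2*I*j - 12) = -I*j^5 + 13*j^4 - 2*I*j^4 + 26*j^3 + 43*I*j^3 - 13*j^2 + 86*I*j^2 - 26*j - 42*I*j - 84*I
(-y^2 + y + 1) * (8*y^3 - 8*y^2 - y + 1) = -8*y^5 + 16*y^4 + y^3 - 10*y^2 + 1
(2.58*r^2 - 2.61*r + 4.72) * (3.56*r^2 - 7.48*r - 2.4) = 9.1848*r^4 - 28.59*r^3 + 30.134*r^2 - 29.0416*r - 11.328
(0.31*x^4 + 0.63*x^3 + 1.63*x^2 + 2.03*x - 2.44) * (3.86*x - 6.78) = 1.1966*x^5 + 0.33*x^4 + 2.0204*x^3 - 3.2156*x^2 - 23.1818*x + 16.5432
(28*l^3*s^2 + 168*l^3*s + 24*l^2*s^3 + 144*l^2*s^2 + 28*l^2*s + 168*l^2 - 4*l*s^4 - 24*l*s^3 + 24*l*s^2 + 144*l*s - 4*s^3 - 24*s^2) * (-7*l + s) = -196*l^4*s^2 - 1176*l^4*s - 140*l^3*s^3 - 840*l^3*s^2 - 196*l^3*s - 1176*l^3 + 52*l^2*s^4 + 312*l^2*s^3 - 140*l^2*s^2 - 840*l^2*s - 4*l*s^5 - 24*l*s^4 + 52*l*s^3 + 312*l*s^2 - 4*s^4 - 24*s^3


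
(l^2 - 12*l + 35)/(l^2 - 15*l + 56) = (l - 5)/(l - 8)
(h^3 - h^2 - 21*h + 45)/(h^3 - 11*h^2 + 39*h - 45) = (h + 5)/(h - 5)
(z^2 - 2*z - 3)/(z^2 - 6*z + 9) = (z + 1)/(z - 3)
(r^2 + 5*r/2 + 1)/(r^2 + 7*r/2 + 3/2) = (r + 2)/(r + 3)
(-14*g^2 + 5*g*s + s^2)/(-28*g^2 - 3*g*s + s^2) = (14*g^2 - 5*g*s - s^2)/(28*g^2 + 3*g*s - s^2)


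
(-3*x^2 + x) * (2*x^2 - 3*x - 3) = -6*x^4 + 11*x^3 + 6*x^2 - 3*x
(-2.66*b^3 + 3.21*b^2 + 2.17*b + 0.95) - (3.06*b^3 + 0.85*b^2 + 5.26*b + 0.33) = -5.72*b^3 + 2.36*b^2 - 3.09*b + 0.62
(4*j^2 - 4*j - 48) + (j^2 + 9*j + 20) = 5*j^2 + 5*j - 28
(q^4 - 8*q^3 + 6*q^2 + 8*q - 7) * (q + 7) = q^5 - q^4 - 50*q^3 + 50*q^2 + 49*q - 49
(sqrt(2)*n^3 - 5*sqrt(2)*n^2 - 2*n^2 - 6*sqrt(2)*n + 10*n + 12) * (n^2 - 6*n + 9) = sqrt(2)*n^5 - 11*sqrt(2)*n^4 - 2*n^4 + 22*n^3 + 33*sqrt(2)*n^3 - 66*n^2 - 9*sqrt(2)*n^2 - 54*sqrt(2)*n + 18*n + 108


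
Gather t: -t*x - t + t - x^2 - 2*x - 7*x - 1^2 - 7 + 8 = -t*x - x^2 - 9*x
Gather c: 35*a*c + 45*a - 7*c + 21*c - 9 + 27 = 45*a + c*(35*a + 14) + 18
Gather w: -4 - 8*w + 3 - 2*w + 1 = -10*w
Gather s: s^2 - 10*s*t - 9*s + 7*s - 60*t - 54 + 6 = s^2 + s*(-10*t - 2) - 60*t - 48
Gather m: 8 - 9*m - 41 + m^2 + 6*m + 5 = m^2 - 3*m - 28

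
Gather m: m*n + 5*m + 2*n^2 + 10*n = m*(n + 5) + 2*n^2 + 10*n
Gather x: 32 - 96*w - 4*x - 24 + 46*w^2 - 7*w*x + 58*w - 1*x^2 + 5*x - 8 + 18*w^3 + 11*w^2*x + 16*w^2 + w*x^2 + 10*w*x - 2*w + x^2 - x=18*w^3 + 62*w^2 + w*x^2 - 40*w + x*(11*w^2 + 3*w)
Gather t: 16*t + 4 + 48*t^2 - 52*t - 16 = 48*t^2 - 36*t - 12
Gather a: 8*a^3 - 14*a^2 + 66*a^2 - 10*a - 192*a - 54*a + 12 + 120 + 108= 8*a^3 + 52*a^2 - 256*a + 240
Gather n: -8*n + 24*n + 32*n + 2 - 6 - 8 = 48*n - 12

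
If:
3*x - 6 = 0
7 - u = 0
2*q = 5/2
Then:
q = 5/4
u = 7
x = 2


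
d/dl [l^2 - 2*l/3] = 2*l - 2/3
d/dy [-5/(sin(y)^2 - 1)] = 10*sin(y)/cos(y)^3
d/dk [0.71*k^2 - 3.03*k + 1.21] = 1.42*k - 3.03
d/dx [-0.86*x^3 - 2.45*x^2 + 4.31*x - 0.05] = -2.58*x^2 - 4.9*x + 4.31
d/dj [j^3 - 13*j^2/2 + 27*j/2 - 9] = 3*j^2 - 13*j + 27/2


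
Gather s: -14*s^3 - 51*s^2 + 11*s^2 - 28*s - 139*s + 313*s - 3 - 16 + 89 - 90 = -14*s^3 - 40*s^2 + 146*s - 20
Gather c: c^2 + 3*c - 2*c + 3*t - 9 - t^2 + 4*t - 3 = c^2 + c - t^2 + 7*t - 12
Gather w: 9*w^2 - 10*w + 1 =9*w^2 - 10*w + 1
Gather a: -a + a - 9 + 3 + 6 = 0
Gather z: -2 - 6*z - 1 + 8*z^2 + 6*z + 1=8*z^2 - 2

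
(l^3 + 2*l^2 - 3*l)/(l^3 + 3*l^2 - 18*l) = (l^2 + 2*l - 3)/(l^2 + 3*l - 18)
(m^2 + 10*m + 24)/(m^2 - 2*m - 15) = (m^2 + 10*m + 24)/(m^2 - 2*m - 15)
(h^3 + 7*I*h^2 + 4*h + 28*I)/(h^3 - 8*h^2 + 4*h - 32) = (h + 7*I)/(h - 8)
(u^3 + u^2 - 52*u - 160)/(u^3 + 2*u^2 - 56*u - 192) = (u + 5)/(u + 6)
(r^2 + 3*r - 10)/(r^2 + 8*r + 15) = (r - 2)/(r + 3)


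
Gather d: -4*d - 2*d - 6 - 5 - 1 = -6*d - 12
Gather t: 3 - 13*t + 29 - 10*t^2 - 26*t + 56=-10*t^2 - 39*t + 88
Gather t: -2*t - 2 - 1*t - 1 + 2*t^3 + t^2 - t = 2*t^3 + t^2 - 4*t - 3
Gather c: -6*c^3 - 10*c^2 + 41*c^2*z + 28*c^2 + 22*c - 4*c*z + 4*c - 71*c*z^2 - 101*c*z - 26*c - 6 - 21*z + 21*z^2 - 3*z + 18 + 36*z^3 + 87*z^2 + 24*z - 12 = -6*c^3 + c^2*(41*z + 18) + c*(-71*z^2 - 105*z) + 36*z^3 + 108*z^2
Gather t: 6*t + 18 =6*t + 18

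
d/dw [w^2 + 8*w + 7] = 2*w + 8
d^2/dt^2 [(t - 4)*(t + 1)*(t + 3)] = 6*t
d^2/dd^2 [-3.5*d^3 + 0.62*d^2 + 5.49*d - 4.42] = 1.24 - 21.0*d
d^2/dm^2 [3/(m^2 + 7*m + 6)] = 6*(-m^2 - 7*m + (2*m + 7)^2 - 6)/(m^2 + 7*m + 6)^3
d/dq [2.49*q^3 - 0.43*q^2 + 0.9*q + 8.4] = 7.47*q^2 - 0.86*q + 0.9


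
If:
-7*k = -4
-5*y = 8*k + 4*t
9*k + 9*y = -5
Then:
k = 4/7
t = 67/252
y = -71/63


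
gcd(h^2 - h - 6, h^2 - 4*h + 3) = h - 3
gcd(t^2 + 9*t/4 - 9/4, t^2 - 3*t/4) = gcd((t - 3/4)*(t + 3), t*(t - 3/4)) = t - 3/4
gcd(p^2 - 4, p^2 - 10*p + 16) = p - 2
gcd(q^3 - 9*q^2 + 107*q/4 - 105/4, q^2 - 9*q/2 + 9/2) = q - 3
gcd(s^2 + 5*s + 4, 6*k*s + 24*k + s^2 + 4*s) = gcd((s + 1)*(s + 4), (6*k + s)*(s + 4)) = s + 4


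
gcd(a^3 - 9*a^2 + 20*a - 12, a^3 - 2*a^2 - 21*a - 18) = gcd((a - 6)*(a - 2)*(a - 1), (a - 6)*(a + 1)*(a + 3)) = a - 6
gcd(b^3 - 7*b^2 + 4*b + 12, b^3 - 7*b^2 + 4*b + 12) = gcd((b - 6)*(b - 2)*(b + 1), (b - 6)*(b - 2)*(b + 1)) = b^3 - 7*b^2 + 4*b + 12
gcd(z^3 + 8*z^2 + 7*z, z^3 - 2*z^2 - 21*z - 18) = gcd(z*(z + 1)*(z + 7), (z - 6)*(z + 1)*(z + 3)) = z + 1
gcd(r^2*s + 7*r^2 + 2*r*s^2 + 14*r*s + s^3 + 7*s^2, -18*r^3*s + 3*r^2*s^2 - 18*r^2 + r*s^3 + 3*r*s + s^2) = 1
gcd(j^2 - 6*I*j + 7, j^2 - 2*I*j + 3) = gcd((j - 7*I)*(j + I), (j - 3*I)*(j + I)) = j + I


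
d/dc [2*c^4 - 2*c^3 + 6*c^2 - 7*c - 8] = 8*c^3 - 6*c^2 + 12*c - 7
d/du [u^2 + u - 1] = 2*u + 1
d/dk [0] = 0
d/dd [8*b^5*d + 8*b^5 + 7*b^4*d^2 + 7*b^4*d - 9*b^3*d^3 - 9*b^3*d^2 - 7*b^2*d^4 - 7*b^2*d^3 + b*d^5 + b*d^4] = b*(8*b^4 + 14*b^3*d + 7*b^3 - 27*b^2*d^2 - 18*b^2*d - 28*b*d^3 - 21*b*d^2 + 5*d^4 + 4*d^3)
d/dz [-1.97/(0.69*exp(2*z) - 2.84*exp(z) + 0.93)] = (2.7186*exp(z) - 5.5948)*exp(z)/(0.69*exp(2*z) - 2.84*exp(z) + 0.93)^2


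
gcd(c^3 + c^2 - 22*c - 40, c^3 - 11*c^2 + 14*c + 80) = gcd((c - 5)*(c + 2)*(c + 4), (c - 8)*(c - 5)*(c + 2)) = c^2 - 3*c - 10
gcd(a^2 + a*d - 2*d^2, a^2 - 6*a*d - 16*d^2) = a + 2*d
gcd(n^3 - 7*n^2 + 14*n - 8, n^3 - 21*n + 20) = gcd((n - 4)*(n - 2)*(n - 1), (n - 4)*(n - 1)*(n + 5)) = n^2 - 5*n + 4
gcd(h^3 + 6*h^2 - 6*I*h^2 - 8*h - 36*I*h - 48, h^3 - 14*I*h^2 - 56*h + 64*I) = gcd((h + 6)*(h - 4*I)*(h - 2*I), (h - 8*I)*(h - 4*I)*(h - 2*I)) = h^2 - 6*I*h - 8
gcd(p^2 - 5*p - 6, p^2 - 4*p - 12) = p - 6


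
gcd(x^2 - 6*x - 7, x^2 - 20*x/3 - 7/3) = x - 7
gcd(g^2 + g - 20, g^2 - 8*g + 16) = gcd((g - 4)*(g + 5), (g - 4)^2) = g - 4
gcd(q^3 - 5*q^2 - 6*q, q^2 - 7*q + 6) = q - 6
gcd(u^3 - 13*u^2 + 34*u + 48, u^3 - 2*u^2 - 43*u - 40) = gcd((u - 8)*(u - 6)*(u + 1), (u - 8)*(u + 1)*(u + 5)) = u^2 - 7*u - 8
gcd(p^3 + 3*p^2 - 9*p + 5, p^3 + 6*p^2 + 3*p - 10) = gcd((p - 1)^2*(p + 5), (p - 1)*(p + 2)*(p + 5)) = p^2 + 4*p - 5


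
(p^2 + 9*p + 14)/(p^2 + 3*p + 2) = (p + 7)/(p + 1)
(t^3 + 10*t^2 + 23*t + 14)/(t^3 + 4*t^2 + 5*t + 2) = (t + 7)/(t + 1)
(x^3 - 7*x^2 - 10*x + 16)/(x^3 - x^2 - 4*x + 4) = (x - 8)/(x - 2)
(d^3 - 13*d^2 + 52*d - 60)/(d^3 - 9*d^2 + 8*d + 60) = (d - 2)/(d + 2)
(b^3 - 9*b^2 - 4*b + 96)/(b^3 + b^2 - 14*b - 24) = (b - 8)/(b + 2)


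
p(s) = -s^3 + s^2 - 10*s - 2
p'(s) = -3*s^2 + 2*s - 10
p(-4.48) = 152.79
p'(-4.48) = -79.17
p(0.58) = -7.66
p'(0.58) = -9.85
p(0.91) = -11.03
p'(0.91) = -10.66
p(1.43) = -17.18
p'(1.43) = -13.27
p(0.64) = -8.25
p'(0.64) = -9.95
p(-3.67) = 97.60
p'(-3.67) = -57.75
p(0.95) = -11.45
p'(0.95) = -10.81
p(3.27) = -58.97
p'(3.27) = -35.54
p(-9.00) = 898.00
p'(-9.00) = -271.00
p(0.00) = -2.00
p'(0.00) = -10.00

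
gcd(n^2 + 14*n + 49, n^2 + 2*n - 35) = n + 7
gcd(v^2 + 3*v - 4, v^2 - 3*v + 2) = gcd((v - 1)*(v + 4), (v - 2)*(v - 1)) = v - 1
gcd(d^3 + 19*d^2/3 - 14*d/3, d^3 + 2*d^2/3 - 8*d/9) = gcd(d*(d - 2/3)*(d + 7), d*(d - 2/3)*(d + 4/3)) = d^2 - 2*d/3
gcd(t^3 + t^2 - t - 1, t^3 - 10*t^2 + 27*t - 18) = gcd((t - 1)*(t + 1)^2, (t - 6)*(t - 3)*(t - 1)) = t - 1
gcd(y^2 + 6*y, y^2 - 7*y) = y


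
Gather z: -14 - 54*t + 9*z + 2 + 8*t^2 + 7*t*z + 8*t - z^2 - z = 8*t^2 - 46*t - z^2 + z*(7*t + 8) - 12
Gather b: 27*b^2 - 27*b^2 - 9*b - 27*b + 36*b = 0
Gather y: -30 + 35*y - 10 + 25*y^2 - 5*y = 25*y^2 + 30*y - 40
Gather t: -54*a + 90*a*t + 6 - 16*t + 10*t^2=-54*a + 10*t^2 + t*(90*a - 16) + 6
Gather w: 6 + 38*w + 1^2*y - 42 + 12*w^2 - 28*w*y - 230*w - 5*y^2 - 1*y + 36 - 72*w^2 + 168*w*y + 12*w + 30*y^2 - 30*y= -60*w^2 + w*(140*y - 180) + 25*y^2 - 30*y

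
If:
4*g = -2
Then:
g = -1/2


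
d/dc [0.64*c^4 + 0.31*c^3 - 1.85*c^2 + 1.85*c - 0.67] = 2.56*c^3 + 0.93*c^2 - 3.7*c + 1.85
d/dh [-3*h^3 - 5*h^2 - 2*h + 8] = -9*h^2 - 10*h - 2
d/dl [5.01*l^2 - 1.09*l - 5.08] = 10.02*l - 1.09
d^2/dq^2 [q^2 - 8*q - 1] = 2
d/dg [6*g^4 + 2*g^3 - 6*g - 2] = 24*g^3 + 6*g^2 - 6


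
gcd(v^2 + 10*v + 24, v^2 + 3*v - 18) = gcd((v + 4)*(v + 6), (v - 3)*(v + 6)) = v + 6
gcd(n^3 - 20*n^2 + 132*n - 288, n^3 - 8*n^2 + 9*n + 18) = n - 6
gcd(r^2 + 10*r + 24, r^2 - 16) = r + 4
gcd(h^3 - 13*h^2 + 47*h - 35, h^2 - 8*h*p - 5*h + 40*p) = h - 5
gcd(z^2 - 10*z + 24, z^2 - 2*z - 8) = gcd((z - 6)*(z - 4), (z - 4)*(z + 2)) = z - 4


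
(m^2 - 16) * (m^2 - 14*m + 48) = m^4 - 14*m^3 + 32*m^2 + 224*m - 768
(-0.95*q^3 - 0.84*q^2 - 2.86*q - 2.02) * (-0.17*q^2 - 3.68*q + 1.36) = 0.1615*q^5 + 3.6388*q^4 + 2.2854*q^3 + 9.7258*q^2 + 3.544*q - 2.7472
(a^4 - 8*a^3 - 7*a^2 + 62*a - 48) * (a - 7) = a^5 - 15*a^4 + 49*a^3 + 111*a^2 - 482*a + 336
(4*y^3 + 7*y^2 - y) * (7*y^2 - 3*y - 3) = 28*y^5 + 37*y^4 - 40*y^3 - 18*y^2 + 3*y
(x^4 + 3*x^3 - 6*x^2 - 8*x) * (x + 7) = x^5 + 10*x^4 + 15*x^3 - 50*x^2 - 56*x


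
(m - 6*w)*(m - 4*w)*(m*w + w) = m^3*w - 10*m^2*w^2 + m^2*w + 24*m*w^3 - 10*m*w^2 + 24*w^3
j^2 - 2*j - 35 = (j - 7)*(j + 5)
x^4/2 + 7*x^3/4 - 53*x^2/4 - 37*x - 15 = (x/2 + 1)*(x - 5)*(x + 1/2)*(x + 6)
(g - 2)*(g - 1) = g^2 - 3*g + 2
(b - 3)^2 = b^2 - 6*b + 9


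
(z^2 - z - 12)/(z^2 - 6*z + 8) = (z + 3)/(z - 2)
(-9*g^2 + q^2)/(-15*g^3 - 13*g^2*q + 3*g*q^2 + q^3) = (3*g + q)/(5*g^2 + 6*g*q + q^2)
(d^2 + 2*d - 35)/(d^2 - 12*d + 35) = (d + 7)/(d - 7)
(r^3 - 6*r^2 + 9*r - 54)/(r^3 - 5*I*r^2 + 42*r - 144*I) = (r^2 + 3*r*(-2 + I) - 18*I)/(r^2 - 2*I*r + 48)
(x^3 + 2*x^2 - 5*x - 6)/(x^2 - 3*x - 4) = (x^2 + x - 6)/(x - 4)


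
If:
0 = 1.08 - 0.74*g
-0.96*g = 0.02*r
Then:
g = 1.46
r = -70.05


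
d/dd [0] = 0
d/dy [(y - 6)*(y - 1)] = 2*y - 7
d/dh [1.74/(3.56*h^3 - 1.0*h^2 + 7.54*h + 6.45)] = (-18.5832*h^2 + 3.48*h - 13.1196)/(3.56*h^3 - 1.0*h^2 + 7.54*h + 6.45)^2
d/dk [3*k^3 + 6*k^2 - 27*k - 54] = 9*k^2 + 12*k - 27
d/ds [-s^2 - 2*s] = -2*s - 2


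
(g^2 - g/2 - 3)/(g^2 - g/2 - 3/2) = (-2*g^2 + g + 6)/(-2*g^2 + g + 3)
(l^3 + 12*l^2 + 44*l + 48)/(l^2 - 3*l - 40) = (l^3 + 12*l^2 + 44*l + 48)/(l^2 - 3*l - 40)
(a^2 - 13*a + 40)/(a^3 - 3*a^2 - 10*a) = (a - 8)/(a*(a + 2))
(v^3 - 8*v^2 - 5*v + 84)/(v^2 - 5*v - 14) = (v^2 - v - 12)/(v + 2)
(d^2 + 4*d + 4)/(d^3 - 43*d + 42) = (d^2 + 4*d + 4)/(d^3 - 43*d + 42)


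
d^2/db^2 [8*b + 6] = 0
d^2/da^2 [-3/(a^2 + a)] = 6*(a*(a + 1) - (2*a + 1)^2)/(a^3*(a + 1)^3)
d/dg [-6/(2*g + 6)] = 3/(g + 3)^2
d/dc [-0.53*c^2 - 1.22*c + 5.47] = -1.06*c - 1.22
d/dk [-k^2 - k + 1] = -2*k - 1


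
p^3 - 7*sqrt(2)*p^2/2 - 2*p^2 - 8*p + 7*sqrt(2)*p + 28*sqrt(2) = (p - 4)*(p + 2)*(p - 7*sqrt(2)/2)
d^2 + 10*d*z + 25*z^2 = (d + 5*z)^2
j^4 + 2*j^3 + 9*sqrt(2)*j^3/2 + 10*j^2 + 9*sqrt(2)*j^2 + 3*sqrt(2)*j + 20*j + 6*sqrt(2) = (j + 2)*(j + sqrt(2)/2)*(j + sqrt(2))*(j + 3*sqrt(2))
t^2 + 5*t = t*(t + 5)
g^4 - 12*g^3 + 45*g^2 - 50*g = g*(g - 5)^2*(g - 2)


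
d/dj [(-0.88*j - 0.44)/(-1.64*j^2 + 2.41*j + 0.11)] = (-1.4432*j^2 - 1.4432*j + 0.9636)/(2.6896*j^4 - 7.9048*j^3 + 5.4473*j^2 + 0.5302*j + 0.0121)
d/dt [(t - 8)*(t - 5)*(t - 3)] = 3*t^2 - 32*t + 79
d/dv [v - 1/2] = 1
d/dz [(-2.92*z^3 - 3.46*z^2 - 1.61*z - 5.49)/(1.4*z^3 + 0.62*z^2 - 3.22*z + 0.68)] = (-1.77635683940025e-15*z^5 + 3.0336*z^4 + 23.3128*z^3 + 29.2406*z^2 + 2.102*z - 18.7726)/(1.96*z^6 + 1.736*z^5 - 8.6316*z^4 - 2.0888*z^3 + 11.2116*z^2 - 4.3792*z + 0.4624)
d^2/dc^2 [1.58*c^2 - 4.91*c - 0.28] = 3.16000000000000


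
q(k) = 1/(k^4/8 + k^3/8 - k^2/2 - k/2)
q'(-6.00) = 0.01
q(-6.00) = 0.01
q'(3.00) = -0.24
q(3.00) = 0.13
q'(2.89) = -0.32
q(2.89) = 0.16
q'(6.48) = -0.00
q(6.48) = 0.00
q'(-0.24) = 30.36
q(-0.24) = 11.13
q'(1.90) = -33.03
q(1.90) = -3.72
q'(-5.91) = 0.01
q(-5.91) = 0.01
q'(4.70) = -0.01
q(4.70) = 0.02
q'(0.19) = 53.63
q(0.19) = -8.93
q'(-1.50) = -5.80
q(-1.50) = -6.10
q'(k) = (-k^3/2 - 3*k^2/8 + k + 1/2)/(k^4/8 + k^3/8 - k^2/2 - k/2)^2 = 8*(-4*k^3 - 3*k^2 + 8*k + 4)/(k^2*(k^3 + k^2 - 4*k - 4)^2)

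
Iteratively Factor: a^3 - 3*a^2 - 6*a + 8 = (a + 2)*(a^2 - 5*a + 4) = (a - 4)*(a + 2)*(a - 1)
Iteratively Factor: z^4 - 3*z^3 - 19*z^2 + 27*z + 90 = (z - 5)*(z^3 + 2*z^2 - 9*z - 18) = (z - 5)*(z + 3)*(z^2 - z - 6) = (z - 5)*(z + 2)*(z + 3)*(z - 3)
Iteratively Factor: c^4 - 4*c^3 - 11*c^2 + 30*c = (c - 2)*(c^3 - 2*c^2 - 15*c) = (c - 5)*(c - 2)*(c^2 + 3*c) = (c - 5)*(c - 2)*(c + 3)*(c)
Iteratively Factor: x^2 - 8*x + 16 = (x - 4)*(x - 4)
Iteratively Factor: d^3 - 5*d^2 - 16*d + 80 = (d - 5)*(d^2 - 16) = (d - 5)*(d - 4)*(d + 4)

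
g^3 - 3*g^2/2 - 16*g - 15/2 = (g - 5)*(g + 1/2)*(g + 3)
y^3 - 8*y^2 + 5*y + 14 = (y - 7)*(y - 2)*(y + 1)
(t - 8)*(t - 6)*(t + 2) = t^3 - 12*t^2 + 20*t + 96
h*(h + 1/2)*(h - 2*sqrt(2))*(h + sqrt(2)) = h^4 - sqrt(2)*h^3 + h^3/2 - 4*h^2 - sqrt(2)*h^2/2 - 2*h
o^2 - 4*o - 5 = (o - 5)*(o + 1)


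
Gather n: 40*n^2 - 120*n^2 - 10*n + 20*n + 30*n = -80*n^2 + 40*n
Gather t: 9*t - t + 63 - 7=8*t + 56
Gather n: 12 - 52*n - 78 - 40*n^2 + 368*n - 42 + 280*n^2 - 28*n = 240*n^2 + 288*n - 108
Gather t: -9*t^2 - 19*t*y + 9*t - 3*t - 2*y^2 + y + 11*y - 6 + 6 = -9*t^2 + t*(6 - 19*y) - 2*y^2 + 12*y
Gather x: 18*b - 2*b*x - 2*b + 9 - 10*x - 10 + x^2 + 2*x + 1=16*b + x^2 + x*(-2*b - 8)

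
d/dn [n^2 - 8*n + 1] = 2*n - 8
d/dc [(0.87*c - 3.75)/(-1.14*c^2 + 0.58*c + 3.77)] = (0.9918*c^2 - 8.55*c + 5.4549)/(1.2996*c^4 - 1.3224*c^3 - 8.2592*c^2 + 4.3732*c + 14.2129)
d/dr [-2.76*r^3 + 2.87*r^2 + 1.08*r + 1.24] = -8.28*r^2 + 5.74*r + 1.08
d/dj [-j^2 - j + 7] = -2*j - 1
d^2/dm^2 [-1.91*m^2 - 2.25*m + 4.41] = -3.82000000000000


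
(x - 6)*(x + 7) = x^2 + x - 42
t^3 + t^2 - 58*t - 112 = (t - 8)*(t + 2)*(t + 7)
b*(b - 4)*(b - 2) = b^3 - 6*b^2 + 8*b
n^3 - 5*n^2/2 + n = n*(n - 2)*(n - 1/2)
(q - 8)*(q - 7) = q^2 - 15*q + 56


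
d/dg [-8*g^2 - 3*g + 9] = -16*g - 3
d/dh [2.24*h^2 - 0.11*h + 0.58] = 4.48*h - 0.11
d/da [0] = 0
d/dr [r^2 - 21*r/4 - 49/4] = 2*r - 21/4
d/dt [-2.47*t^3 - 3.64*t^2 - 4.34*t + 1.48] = -7.41*t^2 - 7.28*t - 4.34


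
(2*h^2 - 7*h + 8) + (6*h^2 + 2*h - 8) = 8*h^2 - 5*h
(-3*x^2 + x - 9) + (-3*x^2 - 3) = -6*x^2 + x - 12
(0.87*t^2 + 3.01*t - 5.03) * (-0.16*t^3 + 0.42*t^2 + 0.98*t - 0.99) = -0.1392*t^5 - 0.1162*t^4 + 2.9216*t^3 - 0.0241000000000002*t^2 - 7.9093*t + 4.9797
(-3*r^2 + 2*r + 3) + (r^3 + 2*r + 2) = r^3 - 3*r^2 + 4*r + 5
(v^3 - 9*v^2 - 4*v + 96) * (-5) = -5*v^3 + 45*v^2 + 20*v - 480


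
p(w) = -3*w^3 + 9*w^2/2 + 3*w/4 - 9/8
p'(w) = -9*w^2 + 9*w + 3/4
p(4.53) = -184.26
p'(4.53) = -143.17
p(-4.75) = 418.36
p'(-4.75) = -245.06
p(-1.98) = 38.32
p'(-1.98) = -52.35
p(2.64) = -22.98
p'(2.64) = -38.22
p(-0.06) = -1.15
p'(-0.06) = 0.18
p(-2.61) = 80.91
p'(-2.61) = -84.05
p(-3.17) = 137.28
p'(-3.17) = -118.22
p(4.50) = -180.00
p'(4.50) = -141.00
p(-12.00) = 5821.88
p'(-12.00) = -1403.25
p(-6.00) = 804.38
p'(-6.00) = -377.25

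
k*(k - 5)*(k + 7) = k^3 + 2*k^2 - 35*k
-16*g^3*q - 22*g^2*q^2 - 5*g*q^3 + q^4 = q*(-8*g + q)*(g + q)*(2*g + q)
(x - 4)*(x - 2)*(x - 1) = x^3 - 7*x^2 + 14*x - 8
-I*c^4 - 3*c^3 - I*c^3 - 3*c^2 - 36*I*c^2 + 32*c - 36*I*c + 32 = (c - 8*I)*(c + I)*(c + 4*I)*(-I*c - I)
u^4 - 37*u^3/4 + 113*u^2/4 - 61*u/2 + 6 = (u - 4)*(u - 3)*(u - 2)*(u - 1/4)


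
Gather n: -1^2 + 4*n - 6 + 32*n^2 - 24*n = 32*n^2 - 20*n - 7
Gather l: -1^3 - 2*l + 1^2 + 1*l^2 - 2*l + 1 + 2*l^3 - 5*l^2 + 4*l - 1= 2*l^3 - 4*l^2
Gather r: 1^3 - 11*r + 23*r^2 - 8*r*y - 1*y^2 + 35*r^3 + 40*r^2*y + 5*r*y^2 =35*r^3 + r^2*(40*y + 23) + r*(5*y^2 - 8*y - 11) - y^2 + 1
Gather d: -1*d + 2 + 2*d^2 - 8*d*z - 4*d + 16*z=2*d^2 + d*(-8*z - 5) + 16*z + 2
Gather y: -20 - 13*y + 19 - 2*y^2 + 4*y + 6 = -2*y^2 - 9*y + 5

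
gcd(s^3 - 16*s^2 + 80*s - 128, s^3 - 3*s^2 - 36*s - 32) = s - 8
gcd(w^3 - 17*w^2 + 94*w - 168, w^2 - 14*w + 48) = w - 6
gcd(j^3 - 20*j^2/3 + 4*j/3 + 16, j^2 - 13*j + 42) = j - 6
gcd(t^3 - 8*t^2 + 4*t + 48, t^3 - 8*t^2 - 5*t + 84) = t - 4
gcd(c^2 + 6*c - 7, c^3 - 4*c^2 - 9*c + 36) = 1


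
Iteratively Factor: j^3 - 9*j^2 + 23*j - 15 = (j - 1)*(j^2 - 8*j + 15) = (j - 3)*(j - 1)*(j - 5)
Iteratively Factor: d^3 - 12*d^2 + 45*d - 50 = (d - 5)*(d^2 - 7*d + 10) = (d - 5)*(d - 2)*(d - 5)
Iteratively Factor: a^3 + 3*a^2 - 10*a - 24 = (a - 3)*(a^2 + 6*a + 8) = (a - 3)*(a + 2)*(a + 4)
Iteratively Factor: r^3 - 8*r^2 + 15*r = (r - 5)*(r^2 - 3*r) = r*(r - 5)*(r - 3)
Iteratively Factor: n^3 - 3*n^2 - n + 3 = (n - 3)*(n^2 - 1) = (n - 3)*(n + 1)*(n - 1)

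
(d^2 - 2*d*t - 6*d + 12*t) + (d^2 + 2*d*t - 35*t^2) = 2*d^2 - 6*d - 35*t^2 + 12*t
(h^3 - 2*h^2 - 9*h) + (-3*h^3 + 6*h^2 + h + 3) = -2*h^3 + 4*h^2 - 8*h + 3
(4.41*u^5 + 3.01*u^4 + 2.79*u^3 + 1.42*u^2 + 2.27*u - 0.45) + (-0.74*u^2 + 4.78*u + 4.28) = 4.41*u^5 + 3.01*u^4 + 2.79*u^3 + 0.68*u^2 + 7.05*u + 3.83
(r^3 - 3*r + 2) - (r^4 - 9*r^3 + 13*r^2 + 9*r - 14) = -r^4 + 10*r^3 - 13*r^2 - 12*r + 16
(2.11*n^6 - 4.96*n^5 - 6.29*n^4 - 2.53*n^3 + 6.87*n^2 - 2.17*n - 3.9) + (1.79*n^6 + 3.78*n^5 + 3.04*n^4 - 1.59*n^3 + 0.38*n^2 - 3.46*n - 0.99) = 3.9*n^6 - 1.18*n^5 - 3.25*n^4 - 4.12*n^3 + 7.25*n^2 - 5.63*n - 4.89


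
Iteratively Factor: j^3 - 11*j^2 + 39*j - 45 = (j - 3)*(j^2 - 8*j + 15) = (j - 3)^2*(j - 5)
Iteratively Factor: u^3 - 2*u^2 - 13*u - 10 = (u + 1)*(u^2 - 3*u - 10) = (u - 5)*(u + 1)*(u + 2)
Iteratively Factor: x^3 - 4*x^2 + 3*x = (x - 3)*(x^2 - x) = x*(x - 3)*(x - 1)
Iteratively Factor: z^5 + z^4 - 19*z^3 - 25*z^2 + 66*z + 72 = (z - 2)*(z^4 + 3*z^3 - 13*z^2 - 51*z - 36) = (z - 2)*(z + 1)*(z^3 + 2*z^2 - 15*z - 36) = (z - 2)*(z + 1)*(z + 3)*(z^2 - z - 12) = (z - 2)*(z + 1)*(z + 3)^2*(z - 4)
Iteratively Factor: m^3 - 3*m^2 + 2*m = (m - 2)*(m^2 - m) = m*(m - 2)*(m - 1)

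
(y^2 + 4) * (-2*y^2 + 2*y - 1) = -2*y^4 + 2*y^3 - 9*y^2 + 8*y - 4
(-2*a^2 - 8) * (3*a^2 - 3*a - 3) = -6*a^4 + 6*a^3 - 18*a^2 + 24*a + 24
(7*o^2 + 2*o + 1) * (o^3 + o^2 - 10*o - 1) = 7*o^5 + 9*o^4 - 67*o^3 - 26*o^2 - 12*o - 1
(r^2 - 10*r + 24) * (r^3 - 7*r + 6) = r^5 - 10*r^4 + 17*r^3 + 76*r^2 - 228*r + 144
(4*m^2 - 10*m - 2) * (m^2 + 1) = 4*m^4 - 10*m^3 + 2*m^2 - 10*m - 2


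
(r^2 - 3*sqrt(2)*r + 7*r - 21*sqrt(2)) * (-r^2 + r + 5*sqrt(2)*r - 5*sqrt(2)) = -r^4 - 6*r^3 + 8*sqrt(2)*r^3 - 23*r^2 + 48*sqrt(2)*r^2 - 180*r - 56*sqrt(2)*r + 210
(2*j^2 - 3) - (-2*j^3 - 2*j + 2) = 2*j^3 + 2*j^2 + 2*j - 5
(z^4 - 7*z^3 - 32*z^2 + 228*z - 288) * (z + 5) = z^5 - 2*z^4 - 67*z^3 + 68*z^2 + 852*z - 1440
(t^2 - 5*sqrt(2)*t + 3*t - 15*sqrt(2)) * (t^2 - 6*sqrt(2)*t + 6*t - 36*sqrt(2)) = t^4 - 11*sqrt(2)*t^3 + 9*t^3 - 99*sqrt(2)*t^2 + 78*t^2 - 198*sqrt(2)*t + 540*t + 1080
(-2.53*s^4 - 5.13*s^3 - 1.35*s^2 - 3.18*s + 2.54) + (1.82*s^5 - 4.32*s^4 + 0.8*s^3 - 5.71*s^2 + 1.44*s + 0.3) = 1.82*s^5 - 6.85*s^4 - 4.33*s^3 - 7.06*s^2 - 1.74*s + 2.84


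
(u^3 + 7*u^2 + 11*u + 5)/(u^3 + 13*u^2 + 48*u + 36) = (u^2 + 6*u + 5)/(u^2 + 12*u + 36)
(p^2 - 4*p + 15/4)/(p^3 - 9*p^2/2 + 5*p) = (p - 3/2)/(p*(p - 2))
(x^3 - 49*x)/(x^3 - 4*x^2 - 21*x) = (x + 7)/(x + 3)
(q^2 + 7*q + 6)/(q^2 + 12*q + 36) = (q + 1)/(q + 6)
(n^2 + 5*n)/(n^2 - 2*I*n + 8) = n*(n + 5)/(n^2 - 2*I*n + 8)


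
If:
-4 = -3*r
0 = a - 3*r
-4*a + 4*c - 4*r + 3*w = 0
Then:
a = 4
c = 16/3 - 3*w/4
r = 4/3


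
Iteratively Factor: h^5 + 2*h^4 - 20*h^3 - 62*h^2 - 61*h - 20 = (h + 1)*(h^4 + h^3 - 21*h^2 - 41*h - 20) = (h + 1)^2*(h^3 - 21*h - 20) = (h + 1)^2*(h + 4)*(h^2 - 4*h - 5) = (h + 1)^3*(h + 4)*(h - 5)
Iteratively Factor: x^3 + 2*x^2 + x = (x + 1)*(x^2 + x) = x*(x + 1)*(x + 1)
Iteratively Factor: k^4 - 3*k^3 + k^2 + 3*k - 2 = (k + 1)*(k^3 - 4*k^2 + 5*k - 2) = (k - 1)*(k + 1)*(k^2 - 3*k + 2) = (k - 1)^2*(k + 1)*(k - 2)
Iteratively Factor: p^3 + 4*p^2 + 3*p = (p + 1)*(p^2 + 3*p) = p*(p + 1)*(p + 3)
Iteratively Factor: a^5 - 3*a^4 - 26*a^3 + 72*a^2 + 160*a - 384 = (a - 2)*(a^4 - a^3 - 28*a^2 + 16*a + 192) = (a - 2)*(a + 3)*(a^3 - 4*a^2 - 16*a + 64) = (a - 4)*(a - 2)*(a + 3)*(a^2 - 16) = (a - 4)^2*(a - 2)*(a + 3)*(a + 4)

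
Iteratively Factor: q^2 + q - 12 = (q + 4)*(q - 3)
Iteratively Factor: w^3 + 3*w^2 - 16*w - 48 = (w + 3)*(w^2 - 16) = (w + 3)*(w + 4)*(w - 4)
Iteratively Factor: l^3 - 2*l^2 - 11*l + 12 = (l - 1)*(l^2 - l - 12) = (l - 4)*(l - 1)*(l + 3)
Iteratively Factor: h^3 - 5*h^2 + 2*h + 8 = (h + 1)*(h^2 - 6*h + 8) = (h - 2)*(h + 1)*(h - 4)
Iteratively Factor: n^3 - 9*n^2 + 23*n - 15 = (n - 5)*(n^2 - 4*n + 3) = (n - 5)*(n - 3)*(n - 1)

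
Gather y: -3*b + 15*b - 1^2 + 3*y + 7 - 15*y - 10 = 12*b - 12*y - 4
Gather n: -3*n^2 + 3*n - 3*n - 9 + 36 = 27 - 3*n^2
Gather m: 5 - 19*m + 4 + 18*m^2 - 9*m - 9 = 18*m^2 - 28*m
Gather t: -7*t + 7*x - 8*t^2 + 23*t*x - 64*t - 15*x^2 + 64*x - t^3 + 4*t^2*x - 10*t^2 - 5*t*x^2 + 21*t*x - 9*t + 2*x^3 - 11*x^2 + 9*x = -t^3 + t^2*(4*x - 18) + t*(-5*x^2 + 44*x - 80) + 2*x^3 - 26*x^2 + 80*x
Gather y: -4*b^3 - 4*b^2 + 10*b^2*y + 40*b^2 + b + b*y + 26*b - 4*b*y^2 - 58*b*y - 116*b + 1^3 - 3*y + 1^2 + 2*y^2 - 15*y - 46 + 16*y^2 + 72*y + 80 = -4*b^3 + 36*b^2 - 89*b + y^2*(18 - 4*b) + y*(10*b^2 - 57*b + 54) + 36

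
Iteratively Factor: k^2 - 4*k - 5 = (k - 5)*(k + 1)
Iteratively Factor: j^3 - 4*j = (j)*(j^2 - 4) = j*(j - 2)*(j + 2)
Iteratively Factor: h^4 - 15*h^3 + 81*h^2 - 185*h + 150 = (h - 2)*(h^3 - 13*h^2 + 55*h - 75) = (h - 3)*(h - 2)*(h^2 - 10*h + 25) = (h - 5)*(h - 3)*(h - 2)*(h - 5)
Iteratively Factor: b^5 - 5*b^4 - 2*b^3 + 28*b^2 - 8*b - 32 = (b + 2)*(b^4 - 7*b^3 + 12*b^2 + 4*b - 16) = (b - 2)*(b + 2)*(b^3 - 5*b^2 + 2*b + 8) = (b - 2)*(b + 1)*(b + 2)*(b^2 - 6*b + 8) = (b - 2)^2*(b + 1)*(b + 2)*(b - 4)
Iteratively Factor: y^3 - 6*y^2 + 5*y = (y - 1)*(y^2 - 5*y) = y*(y - 1)*(y - 5)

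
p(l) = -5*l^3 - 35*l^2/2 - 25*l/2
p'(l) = -15*l^2 - 35*l - 25/2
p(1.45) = -70.16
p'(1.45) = -94.79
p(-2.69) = 4.32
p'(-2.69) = -26.89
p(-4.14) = 106.60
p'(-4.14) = -124.69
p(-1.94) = -5.11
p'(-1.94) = -1.05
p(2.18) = -162.22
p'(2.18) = -160.09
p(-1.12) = -0.93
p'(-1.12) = 7.88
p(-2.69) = 4.32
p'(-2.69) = -26.89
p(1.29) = -55.98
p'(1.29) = -82.61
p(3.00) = -330.00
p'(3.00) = -252.50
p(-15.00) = 13125.00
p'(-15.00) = -2862.50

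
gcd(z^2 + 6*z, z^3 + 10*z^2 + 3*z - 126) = z + 6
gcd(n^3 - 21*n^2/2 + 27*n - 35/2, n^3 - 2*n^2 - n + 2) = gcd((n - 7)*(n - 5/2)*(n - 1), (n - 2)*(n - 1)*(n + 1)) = n - 1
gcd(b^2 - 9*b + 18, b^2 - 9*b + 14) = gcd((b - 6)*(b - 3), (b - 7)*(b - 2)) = 1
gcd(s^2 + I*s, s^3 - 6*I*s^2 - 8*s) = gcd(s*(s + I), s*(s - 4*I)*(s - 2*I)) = s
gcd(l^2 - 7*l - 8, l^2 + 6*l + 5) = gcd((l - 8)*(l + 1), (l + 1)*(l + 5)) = l + 1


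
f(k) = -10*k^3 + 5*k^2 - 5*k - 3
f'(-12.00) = -4445.00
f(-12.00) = 18057.00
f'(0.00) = -5.00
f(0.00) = -3.00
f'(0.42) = -6.09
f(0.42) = -4.96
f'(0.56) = -8.81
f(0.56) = -5.99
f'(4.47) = -559.73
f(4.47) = -818.59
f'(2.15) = -122.18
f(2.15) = -90.02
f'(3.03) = -250.13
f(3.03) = -250.43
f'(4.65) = -607.18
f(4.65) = -923.58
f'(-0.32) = -11.27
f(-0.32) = -0.56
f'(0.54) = -8.35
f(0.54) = -5.82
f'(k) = -30*k^2 + 10*k - 5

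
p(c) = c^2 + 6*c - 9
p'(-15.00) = -24.00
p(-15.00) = 126.00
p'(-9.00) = -12.00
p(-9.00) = 18.00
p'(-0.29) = 5.42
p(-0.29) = -10.66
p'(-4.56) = -3.12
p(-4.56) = -15.57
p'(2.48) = 10.96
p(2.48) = 12.03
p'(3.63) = 13.26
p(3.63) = 25.96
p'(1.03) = 8.06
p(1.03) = -1.76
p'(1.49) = 8.98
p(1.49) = 2.16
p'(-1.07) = 3.86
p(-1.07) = -14.28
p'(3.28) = 12.56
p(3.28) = 21.44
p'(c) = 2*c + 6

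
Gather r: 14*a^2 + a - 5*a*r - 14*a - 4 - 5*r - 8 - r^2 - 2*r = 14*a^2 - 13*a - r^2 + r*(-5*a - 7) - 12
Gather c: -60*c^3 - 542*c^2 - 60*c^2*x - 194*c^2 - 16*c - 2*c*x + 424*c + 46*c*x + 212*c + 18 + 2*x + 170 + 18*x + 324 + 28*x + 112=-60*c^3 + c^2*(-60*x - 736) + c*(44*x + 620) + 48*x + 624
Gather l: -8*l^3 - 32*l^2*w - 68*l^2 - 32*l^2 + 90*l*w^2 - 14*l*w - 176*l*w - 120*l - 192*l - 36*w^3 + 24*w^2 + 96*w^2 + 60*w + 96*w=-8*l^3 + l^2*(-32*w - 100) + l*(90*w^2 - 190*w - 312) - 36*w^3 + 120*w^2 + 156*w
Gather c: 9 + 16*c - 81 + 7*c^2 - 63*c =7*c^2 - 47*c - 72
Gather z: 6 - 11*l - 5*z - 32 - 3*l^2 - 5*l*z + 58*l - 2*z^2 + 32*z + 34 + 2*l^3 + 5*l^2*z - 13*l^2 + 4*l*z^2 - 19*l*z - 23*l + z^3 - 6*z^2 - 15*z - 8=2*l^3 - 16*l^2 + 24*l + z^3 + z^2*(4*l - 8) + z*(5*l^2 - 24*l + 12)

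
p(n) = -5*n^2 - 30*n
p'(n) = -10*n - 30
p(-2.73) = 44.64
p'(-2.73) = -2.70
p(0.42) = -13.48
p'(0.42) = -34.20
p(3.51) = -166.90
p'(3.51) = -65.10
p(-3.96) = 40.39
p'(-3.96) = 9.60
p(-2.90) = 44.95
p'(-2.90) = -1.00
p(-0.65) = 17.39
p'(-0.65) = -23.50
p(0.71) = -23.82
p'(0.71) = -37.10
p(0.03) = -0.90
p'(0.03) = -30.30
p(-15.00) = -675.00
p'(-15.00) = 120.00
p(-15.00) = -675.00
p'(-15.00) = 120.00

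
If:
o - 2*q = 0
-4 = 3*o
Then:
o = -4/3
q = -2/3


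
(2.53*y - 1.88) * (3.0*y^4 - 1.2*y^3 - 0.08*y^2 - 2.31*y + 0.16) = 7.59*y^5 - 8.676*y^4 + 2.0536*y^3 - 5.6939*y^2 + 4.7476*y - 0.3008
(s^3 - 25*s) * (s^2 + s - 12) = s^5 + s^4 - 37*s^3 - 25*s^2 + 300*s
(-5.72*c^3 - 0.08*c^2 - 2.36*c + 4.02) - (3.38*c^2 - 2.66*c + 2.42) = -5.72*c^3 - 3.46*c^2 + 0.3*c + 1.6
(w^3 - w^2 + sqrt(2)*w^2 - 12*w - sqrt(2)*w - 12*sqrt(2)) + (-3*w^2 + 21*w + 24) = w^3 - 4*w^2 + sqrt(2)*w^2 - sqrt(2)*w + 9*w - 12*sqrt(2) + 24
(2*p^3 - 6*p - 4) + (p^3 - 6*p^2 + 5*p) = 3*p^3 - 6*p^2 - p - 4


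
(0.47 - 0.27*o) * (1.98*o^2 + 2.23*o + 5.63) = -0.5346*o^3 + 0.3285*o^2 - 0.472*o + 2.6461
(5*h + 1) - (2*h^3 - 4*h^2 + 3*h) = -2*h^3 + 4*h^2 + 2*h + 1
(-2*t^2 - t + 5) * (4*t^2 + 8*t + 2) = -8*t^4 - 20*t^3 + 8*t^2 + 38*t + 10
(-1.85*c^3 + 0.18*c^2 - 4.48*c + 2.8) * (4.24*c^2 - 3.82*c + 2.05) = -7.844*c^5 + 7.8302*c^4 - 23.4753*c^3 + 29.3546*c^2 - 19.88*c + 5.74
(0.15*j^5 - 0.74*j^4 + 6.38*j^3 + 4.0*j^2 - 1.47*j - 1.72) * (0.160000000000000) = 0.024*j^5 - 0.1184*j^4 + 1.0208*j^3 + 0.64*j^2 - 0.2352*j - 0.2752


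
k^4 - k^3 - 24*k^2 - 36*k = k*(k - 6)*(k + 2)*(k + 3)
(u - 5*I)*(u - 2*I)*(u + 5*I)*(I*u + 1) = I*u^4 + 3*u^3 + 23*I*u^2 + 75*u - 50*I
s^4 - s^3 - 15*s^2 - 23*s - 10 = (s - 5)*(s + 1)^2*(s + 2)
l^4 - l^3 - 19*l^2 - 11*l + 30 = (l - 5)*(l - 1)*(l + 2)*(l + 3)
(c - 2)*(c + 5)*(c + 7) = c^3 + 10*c^2 + 11*c - 70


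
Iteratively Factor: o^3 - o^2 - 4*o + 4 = (o + 2)*(o^2 - 3*o + 2) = (o - 2)*(o + 2)*(o - 1)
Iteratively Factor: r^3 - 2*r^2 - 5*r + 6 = (r + 2)*(r^2 - 4*r + 3) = (r - 3)*(r + 2)*(r - 1)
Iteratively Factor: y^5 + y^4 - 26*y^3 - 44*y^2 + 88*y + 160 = (y + 2)*(y^4 - y^3 - 24*y^2 + 4*y + 80) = (y - 2)*(y + 2)*(y^3 + y^2 - 22*y - 40) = (y - 2)*(y + 2)^2*(y^2 - y - 20) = (y - 5)*(y - 2)*(y + 2)^2*(y + 4)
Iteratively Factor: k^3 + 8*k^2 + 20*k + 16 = (k + 4)*(k^2 + 4*k + 4) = (k + 2)*(k + 4)*(k + 2)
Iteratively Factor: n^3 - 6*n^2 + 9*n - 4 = (n - 1)*(n^2 - 5*n + 4) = (n - 1)^2*(n - 4)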